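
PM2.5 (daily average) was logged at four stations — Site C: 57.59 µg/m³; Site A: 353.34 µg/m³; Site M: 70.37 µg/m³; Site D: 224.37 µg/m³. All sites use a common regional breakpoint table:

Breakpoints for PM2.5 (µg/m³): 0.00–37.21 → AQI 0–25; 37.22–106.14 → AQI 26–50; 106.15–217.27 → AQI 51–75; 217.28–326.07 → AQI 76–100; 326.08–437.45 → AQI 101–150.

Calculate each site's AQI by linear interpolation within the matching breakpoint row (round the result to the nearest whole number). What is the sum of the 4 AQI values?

Site C: 57.59 ∈ [37.22, 106.14] ↔ index [26, 50].
26 + (57.59−37.22)·(50−26)/(106.14−37.22) = 26 + 20.37·24/68.92 ≈ 33.09, so AQI = 33.
Site A 353.34: bracket 326.08–437.45 → index 101–150; slope 49/111.37, offset 27.26.
AQI = 101 + 49/111.37·27.26 ≈ 112.99 ⇒ 113.
Site M: row 37.22–106.14 (AQI 26–50). (50−26)·(70.37−37.22)/(106.14−37.22) + 26 = 24·33.15/68.92 + 26 ≈ 37.54 → 38.
Site D: 224.37 ∈ [217.28, 326.07] ↔ index [76, 100].
76 + (224.37−217.28)·(100−76)/(326.07−217.28) = 76 + 7.09·24/108.79 ≈ 77.56, so AQI = 78.
AQIs: Site C=33, Site A=113, Site M=38, Site D=78. Sum = 33 + 113 + 38 + 78 = 262.

262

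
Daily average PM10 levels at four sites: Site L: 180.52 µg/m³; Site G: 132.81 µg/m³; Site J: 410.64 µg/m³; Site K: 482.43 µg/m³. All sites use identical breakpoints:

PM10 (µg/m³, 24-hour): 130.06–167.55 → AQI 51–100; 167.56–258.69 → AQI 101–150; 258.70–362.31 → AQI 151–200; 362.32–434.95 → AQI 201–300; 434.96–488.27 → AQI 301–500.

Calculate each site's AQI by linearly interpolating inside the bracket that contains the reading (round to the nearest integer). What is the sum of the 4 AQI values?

908

Site L 180.52: bracket 167.56–258.69 → index 101–150; slope 49/91.13, offset 12.96.
AQI = 101 + 49/91.13·12.96 ≈ 107.97 ⇒ 108.
Site G: row 130.06–167.55 (AQI 51–100). (100−51)·(132.81−130.06)/(167.55−130.06) + 51 = 49·2.75/37.49 + 51 ≈ 54.59 → 55.
Site J: row 362.32–434.95 (AQI 201–300). (300−201)·(410.64−362.32)/(434.95−362.32) + 201 = 99·48.32/72.63 + 201 ≈ 266.86 → 267.
Site K: 482.43 lies in 434.96–488.27, so I_lo=301, I_hi=500, C_lo=434.96, C_hi=488.27.
(500−301)/(488.27−434.96) × (482.43−434.96) + 301 = 199/53.31 × 47.47 + 301 ≈ 478.20 → 478.
AQIs: Site L=108, Site G=55, Site J=267, Site K=478. Sum = 108 + 55 + 267 + 478 = 908.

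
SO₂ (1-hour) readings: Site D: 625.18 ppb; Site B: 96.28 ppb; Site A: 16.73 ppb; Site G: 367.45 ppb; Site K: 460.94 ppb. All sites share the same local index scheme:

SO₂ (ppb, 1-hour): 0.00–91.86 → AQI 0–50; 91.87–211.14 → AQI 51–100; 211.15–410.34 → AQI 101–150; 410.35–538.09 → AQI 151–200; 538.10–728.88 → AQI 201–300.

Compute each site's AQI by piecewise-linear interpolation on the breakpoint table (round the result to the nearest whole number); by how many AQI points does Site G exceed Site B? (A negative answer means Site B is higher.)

Site D: row 538.10–728.88 (AQI 201–300). (300−201)·(625.18−538.10)/(728.88−538.10) + 201 = 99·87.08/190.78 + 201 ≈ 246.19 → 246.
Site B: row 91.87–211.14 (AQI 51–100). (100−51)·(96.28−91.87)/(211.14−91.87) + 51 = 49·4.41/119.27 + 51 ≈ 52.81 → 53.
Site A: 16.73 ∈ [0.00, 91.86] ↔ index [0, 50].
0 + (16.73−0.00)·(50−0)/(91.86−0.00) = 0 + 16.73·50/91.86 ≈ 9.11, so AQI = 9.
Site G 367.45: bracket 211.15–410.34 → index 101–150; slope 49/199.19, offset 156.30.
AQI = 101 + 49/199.19·156.30 ≈ 139.45 ⇒ 139.
Site K: row 410.35–538.09 (AQI 151–200). (200−151)·(460.94−410.35)/(538.09−410.35) + 151 = 49·50.59/127.74 + 151 ≈ 170.41 → 170.
AQIs: Site D=246, Site B=53, Site A=9, Site G=139, Site K=170. Site G (139) − Site B (53) = 86.

86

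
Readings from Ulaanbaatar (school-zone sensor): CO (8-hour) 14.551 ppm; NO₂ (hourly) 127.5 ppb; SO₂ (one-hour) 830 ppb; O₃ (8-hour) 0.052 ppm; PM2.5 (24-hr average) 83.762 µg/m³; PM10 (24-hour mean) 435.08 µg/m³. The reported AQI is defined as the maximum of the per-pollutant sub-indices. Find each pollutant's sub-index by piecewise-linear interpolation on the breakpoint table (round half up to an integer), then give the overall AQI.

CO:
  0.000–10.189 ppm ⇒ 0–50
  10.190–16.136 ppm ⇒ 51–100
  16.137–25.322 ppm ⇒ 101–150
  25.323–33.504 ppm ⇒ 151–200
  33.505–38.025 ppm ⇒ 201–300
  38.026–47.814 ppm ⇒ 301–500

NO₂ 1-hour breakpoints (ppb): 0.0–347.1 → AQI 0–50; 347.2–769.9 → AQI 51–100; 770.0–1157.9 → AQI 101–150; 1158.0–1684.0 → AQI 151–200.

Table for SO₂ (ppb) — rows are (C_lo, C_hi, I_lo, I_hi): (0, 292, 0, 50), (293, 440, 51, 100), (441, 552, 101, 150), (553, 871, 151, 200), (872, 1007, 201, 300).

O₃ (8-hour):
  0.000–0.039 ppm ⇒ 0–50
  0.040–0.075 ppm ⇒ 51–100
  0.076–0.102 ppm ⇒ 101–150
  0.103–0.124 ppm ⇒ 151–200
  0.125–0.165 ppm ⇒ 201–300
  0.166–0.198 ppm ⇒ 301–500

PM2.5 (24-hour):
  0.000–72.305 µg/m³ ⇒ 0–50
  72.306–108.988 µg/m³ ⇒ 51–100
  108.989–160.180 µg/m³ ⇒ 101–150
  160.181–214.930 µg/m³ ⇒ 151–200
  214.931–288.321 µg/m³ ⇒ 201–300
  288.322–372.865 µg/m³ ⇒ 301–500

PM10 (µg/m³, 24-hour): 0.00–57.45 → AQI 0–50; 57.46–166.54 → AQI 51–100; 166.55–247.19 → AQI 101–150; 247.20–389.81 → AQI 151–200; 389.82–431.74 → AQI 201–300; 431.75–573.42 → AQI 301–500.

CO: 14.551 lies in 10.190–16.136, so I_lo=51, I_hi=100, C_lo=10.190, C_hi=16.136.
(100−51)/(16.136−10.190) × (14.551−10.190) + 51 = 49/5.946 × 4.361 + 51 ≈ 86.94 → 87.
NO₂ 127.5: bracket 0.0–347.1 → index 0–50; slope 50/347.1, offset 127.5.
AQI = 0 + 50/347.1·127.5 ≈ 18.37 ⇒ 18.
SO₂: 830 lies in 553–871, so I_lo=151, I_hi=200, C_lo=553, C_hi=871.
(200−151)/(871−553) × (830−553) + 151 = 49/318 × 277 + 151 ≈ 193.68 → 194.
O₃: 0.052 lies in 0.040–0.075, so I_lo=51, I_hi=100, C_lo=0.040, C_hi=0.075.
(100−51)/(0.075−0.040) × (0.052−0.040) + 51 = 49/0.035 × 0.012 + 51 ≈ 67.80 → 68.
PM2.5: row 72.306–108.988 (AQI 51–100). (100−51)·(83.762−72.306)/(108.988−72.306) + 51 = 49·11.456/36.682 + 51 ≈ 66.30 → 66.
PM10 435.08: bracket 431.75–573.42 → index 301–500; slope 199/141.67, offset 3.33.
AQI = 301 + 199/141.67·3.33 ≈ 305.68 ⇒ 306.
Sub-indices: CO→87, NO₂→18, SO₂→194, O₃→68, PM2.5→66, PM10→306. Overall AQI = max = 306; dominant pollutant is PM10.

306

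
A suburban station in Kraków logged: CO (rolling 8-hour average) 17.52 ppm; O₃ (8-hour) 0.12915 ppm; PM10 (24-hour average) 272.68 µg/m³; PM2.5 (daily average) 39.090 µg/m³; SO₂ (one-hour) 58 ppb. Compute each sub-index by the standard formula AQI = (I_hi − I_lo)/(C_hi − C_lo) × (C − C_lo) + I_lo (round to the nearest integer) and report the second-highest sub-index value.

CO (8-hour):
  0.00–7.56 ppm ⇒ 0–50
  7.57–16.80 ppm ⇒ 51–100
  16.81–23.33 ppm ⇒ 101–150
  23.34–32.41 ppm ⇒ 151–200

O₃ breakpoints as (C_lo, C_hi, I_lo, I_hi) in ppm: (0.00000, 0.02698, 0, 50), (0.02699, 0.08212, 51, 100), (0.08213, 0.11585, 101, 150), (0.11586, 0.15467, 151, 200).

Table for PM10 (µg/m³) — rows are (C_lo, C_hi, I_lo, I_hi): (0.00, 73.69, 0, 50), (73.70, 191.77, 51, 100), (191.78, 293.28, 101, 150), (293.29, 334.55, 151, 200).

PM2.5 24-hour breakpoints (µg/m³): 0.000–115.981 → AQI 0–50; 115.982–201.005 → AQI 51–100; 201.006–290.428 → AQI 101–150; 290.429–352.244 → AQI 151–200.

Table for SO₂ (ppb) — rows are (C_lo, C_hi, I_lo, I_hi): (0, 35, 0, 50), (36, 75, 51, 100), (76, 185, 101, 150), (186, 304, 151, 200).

140

CO 17.52: bracket 16.81–23.33 → index 101–150; slope 49/6.52, offset 0.71.
AQI = 101 + 49/6.52·0.71 ≈ 106.34 ⇒ 106.
O₃: 0.12915 lies in 0.11586–0.15467, so I_lo=151, I_hi=200, C_lo=0.11586, C_hi=0.15467.
(200−151)/(0.15467−0.11586) × (0.12915−0.11586) + 151 = 49/0.03881 × 0.01329 + 151 ≈ 167.78 → 168.
PM10: row 191.78–293.28 (AQI 101–150). (150−101)·(272.68−191.78)/(293.28−191.78) + 101 = 49·80.90/101.50 + 101 ≈ 140.06 → 140.
PM2.5: 39.090 lies in 0.000–115.981, so I_lo=0, I_hi=50, C_lo=0.000, C_hi=115.981.
(50−0)/(115.981−0.000) × (39.090−0.000) + 0 = 50/115.981 × 39.090 + 0 ≈ 16.85 → 17.
SO₂: 58 lies in 36–75, so I_lo=51, I_hi=100, C_lo=36, C_hi=75.
(100−51)/(75−36) × (58−36) + 51 = 49/39 × 22 + 51 ≈ 78.64 → 79.
Sub-indices: CO→106, O₃→168, PM10→140, PM2.5→17, SO₂→79. Ranked high→low: 168, 140, 106, 79, 17. Second-highest sub-index = 140.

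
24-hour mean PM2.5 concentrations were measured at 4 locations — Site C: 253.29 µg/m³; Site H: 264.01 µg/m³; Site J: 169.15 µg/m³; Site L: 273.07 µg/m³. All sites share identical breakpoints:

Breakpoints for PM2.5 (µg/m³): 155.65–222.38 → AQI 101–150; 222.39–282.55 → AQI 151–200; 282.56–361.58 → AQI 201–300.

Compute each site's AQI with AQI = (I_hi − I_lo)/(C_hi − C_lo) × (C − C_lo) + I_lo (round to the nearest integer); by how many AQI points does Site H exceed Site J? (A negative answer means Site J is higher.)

Site C 253.29: bracket 222.39–282.55 → index 151–200; slope 49/60.16, offset 30.90.
AQI = 151 + 49/60.16·30.90 ≈ 176.17 ⇒ 176.
Site H: 264.01 lies in 222.39–282.55, so I_lo=151, I_hi=200, C_lo=222.39, C_hi=282.55.
(200−151)/(282.55−222.39) × (264.01−222.39) + 151 = 49/60.16 × 41.62 + 151 ≈ 184.90 → 185.
Site J 169.15: bracket 155.65–222.38 → index 101–150; slope 49/66.73, offset 13.50.
AQI = 101 + 49/66.73·13.50 ≈ 110.91 ⇒ 111.
Site L: 273.07 ∈ [222.39, 282.55] ↔ index [151, 200].
151 + (273.07−222.39)·(200−151)/(282.55−222.39) = 151 + 50.68·49/60.16 ≈ 192.28, so AQI = 192.
AQIs: Site C=176, Site H=185, Site J=111, Site L=192. Site H (185) − Site J (111) = 74.

74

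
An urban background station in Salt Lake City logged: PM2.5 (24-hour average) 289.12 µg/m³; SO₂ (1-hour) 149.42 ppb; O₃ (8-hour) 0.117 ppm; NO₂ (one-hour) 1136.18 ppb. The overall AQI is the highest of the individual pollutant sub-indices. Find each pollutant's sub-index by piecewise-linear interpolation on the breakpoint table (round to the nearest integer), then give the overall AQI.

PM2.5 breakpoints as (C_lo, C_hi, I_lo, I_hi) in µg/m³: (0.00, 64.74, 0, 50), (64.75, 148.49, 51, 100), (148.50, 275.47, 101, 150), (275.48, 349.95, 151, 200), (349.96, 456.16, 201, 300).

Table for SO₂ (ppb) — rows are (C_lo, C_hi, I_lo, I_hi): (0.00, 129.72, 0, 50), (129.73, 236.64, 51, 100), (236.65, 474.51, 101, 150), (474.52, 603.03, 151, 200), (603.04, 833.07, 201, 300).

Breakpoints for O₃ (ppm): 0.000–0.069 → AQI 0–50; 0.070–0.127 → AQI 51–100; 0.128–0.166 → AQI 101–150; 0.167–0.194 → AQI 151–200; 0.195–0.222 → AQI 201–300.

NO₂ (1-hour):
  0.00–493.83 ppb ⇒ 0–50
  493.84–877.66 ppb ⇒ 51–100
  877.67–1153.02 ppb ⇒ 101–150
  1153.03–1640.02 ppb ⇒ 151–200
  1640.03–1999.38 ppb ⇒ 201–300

160

PM2.5: 289.12 ∈ [275.48, 349.95] ↔ index [151, 200].
151 + (289.12−275.48)·(200−151)/(349.95−275.48) = 151 + 13.64·49/74.47 ≈ 159.97, so AQI = 160.
SO₂ 149.42: bracket 129.73–236.64 → index 51–100; slope 49/106.91, offset 19.69.
AQI = 51 + 49/106.91·19.69 ≈ 60.02 ⇒ 60.
O₃: row 0.070–0.127 (AQI 51–100). (100−51)·(0.117−0.070)/(0.127−0.070) + 51 = 49·0.047/0.057 + 51 ≈ 91.40 → 91.
NO₂: row 877.67–1153.02 (AQI 101–150). (150−101)·(1136.18−877.67)/(1153.02−877.67) + 101 = 49·258.51/275.35 + 101 ≈ 147.00 → 147.
Sub-indices: PM2.5→160, SO₂→60, O₃→91, NO₂→147. Overall AQI = max = 160; dominant pollutant is PM2.5.
AQI 160: Unhealthy.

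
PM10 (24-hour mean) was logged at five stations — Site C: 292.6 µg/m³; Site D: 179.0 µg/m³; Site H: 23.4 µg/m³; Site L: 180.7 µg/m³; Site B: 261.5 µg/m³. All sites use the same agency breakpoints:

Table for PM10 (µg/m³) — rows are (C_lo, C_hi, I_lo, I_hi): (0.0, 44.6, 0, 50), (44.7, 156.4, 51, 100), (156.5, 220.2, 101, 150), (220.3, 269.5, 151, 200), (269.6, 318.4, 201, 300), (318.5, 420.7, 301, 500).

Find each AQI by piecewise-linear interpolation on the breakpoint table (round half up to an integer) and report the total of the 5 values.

704

Site C: 292.6 ∈ [269.6, 318.4] ↔ index [201, 300].
201 + (292.6−269.6)·(300−201)/(318.4−269.6) = 201 + 23.0·99/48.8 ≈ 247.66, so AQI = 248.
Site D: 179.0 ∈ [156.5, 220.2] ↔ index [101, 150].
101 + (179.0−156.5)·(150−101)/(220.2−156.5) = 101 + 22.5·49/63.7 ≈ 118.31, so AQI = 118.
Site H: row 0.0–44.6 (AQI 0–50). (50−0)·(23.4−0.0)/(44.6−0.0) + 0 = 50·23.4/44.6 + 0 ≈ 26.23 → 26.
Site L: 180.7 ∈ [156.5, 220.2] ↔ index [101, 150].
101 + (180.7−156.5)·(150−101)/(220.2−156.5) = 101 + 24.2·49/63.7 ≈ 119.62, so AQI = 120.
Site B: row 220.3–269.5 (AQI 151–200). (200−151)·(261.5−220.3)/(269.5−220.3) + 151 = 49·41.2/49.2 + 151 ≈ 192.03 → 192.
AQIs: Site C=248, Site D=118, Site H=26, Site L=120, Site B=192. Sum = 248 + 118 + 26 + 120 + 192 = 704.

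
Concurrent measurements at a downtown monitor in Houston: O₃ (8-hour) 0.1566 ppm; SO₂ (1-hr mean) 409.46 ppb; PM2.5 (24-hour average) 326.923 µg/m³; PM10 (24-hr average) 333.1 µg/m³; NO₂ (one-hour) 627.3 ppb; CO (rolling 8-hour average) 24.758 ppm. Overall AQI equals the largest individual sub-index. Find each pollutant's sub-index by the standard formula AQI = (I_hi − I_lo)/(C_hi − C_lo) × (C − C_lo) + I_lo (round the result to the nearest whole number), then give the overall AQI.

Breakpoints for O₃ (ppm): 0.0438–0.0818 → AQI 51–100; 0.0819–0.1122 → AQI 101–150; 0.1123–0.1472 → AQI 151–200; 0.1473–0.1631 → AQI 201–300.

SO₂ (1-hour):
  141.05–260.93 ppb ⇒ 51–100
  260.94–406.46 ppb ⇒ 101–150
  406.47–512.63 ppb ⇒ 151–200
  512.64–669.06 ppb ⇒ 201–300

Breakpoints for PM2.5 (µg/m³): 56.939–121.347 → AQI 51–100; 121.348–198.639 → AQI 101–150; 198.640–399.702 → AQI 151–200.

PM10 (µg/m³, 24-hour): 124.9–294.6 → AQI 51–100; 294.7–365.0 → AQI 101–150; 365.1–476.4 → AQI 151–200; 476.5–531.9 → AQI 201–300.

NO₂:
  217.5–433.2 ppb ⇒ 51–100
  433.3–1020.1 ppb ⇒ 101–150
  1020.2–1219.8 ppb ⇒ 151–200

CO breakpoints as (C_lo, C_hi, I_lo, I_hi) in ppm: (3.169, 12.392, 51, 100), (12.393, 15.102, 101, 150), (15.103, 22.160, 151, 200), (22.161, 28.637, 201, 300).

O₃: 0.1566 lies in 0.1473–0.1631, so I_lo=201, I_hi=300, C_lo=0.1473, C_hi=0.1631.
(300−201)/(0.1631−0.1473) × (0.1566−0.1473) + 201 = 99/0.0158 × 0.0093 + 201 ≈ 259.27 → 259.
SO₂: 409.46 lies in 406.47–512.63, so I_lo=151, I_hi=200, C_lo=406.47, C_hi=512.63.
(200−151)/(512.63−406.47) × (409.46−406.47) + 151 = 49/106.16 × 2.99 + 151 ≈ 152.38 → 152.
PM2.5: 326.923 lies in 198.640–399.702, so I_lo=151, I_hi=200, C_lo=198.640, C_hi=399.702.
(200−151)/(399.702−198.640) × (326.923−198.640) + 151 = 49/201.062 × 128.283 + 151 ≈ 182.26 → 182.
PM10: 333.1 lies in 294.7–365.0, so I_lo=101, I_hi=150, C_lo=294.7, C_hi=365.0.
(150−101)/(365.0−294.7) × (333.1−294.7) + 101 = 49/70.3 × 38.4 + 101 ≈ 127.77 → 128.
NO₂: 627.3 ∈ [433.3, 1020.1] ↔ index [101, 150].
101 + (627.3−433.3)·(150−101)/(1020.1−433.3) = 101 + 194.0·49/586.8 ≈ 117.20, so AQI = 117.
CO: row 22.161–28.637 (AQI 201–300). (300−201)·(24.758−22.161)/(28.637−22.161) + 201 = 99·2.597/6.476 + 201 ≈ 240.70 → 241.
Sub-indices: O₃→259, SO₂→152, PM2.5→182, PM10→128, NO₂→117, CO→241. Overall AQI = max = 259; dominant pollutant is O₃.

259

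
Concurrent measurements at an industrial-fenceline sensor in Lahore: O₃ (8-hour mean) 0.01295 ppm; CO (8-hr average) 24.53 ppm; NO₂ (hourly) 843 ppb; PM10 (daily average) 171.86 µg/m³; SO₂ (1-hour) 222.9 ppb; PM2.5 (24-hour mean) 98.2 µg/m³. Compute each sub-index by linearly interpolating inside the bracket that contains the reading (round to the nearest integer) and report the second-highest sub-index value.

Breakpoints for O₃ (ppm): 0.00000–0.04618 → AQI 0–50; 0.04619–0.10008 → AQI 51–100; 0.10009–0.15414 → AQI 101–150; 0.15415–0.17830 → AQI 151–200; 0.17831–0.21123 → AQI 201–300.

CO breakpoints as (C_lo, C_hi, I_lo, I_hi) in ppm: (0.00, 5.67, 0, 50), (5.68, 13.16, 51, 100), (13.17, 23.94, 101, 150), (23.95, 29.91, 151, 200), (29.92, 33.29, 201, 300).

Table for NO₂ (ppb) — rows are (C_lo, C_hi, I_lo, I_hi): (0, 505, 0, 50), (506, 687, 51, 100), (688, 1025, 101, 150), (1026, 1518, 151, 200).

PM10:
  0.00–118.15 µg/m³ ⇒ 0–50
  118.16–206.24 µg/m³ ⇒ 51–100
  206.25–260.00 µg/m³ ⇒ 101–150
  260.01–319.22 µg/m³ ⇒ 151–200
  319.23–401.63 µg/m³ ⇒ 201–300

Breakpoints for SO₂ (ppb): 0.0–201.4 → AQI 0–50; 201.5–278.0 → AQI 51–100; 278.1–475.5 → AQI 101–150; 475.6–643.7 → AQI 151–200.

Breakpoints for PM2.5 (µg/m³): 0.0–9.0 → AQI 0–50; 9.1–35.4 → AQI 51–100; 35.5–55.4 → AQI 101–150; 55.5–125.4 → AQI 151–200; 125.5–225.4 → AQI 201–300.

156

O₃: row 0.00000–0.04618 (AQI 0–50). (50−0)·(0.01295−0.00000)/(0.04618−0.00000) + 0 = 50·0.01295/0.04618 + 0 ≈ 14.02 → 14.
CO: 24.53 lies in 23.95–29.91, so I_lo=151, I_hi=200, C_lo=23.95, C_hi=29.91.
(200−151)/(29.91−23.95) × (24.53−23.95) + 151 = 49/5.96 × 0.58 + 151 ≈ 155.77 → 156.
NO₂: 843 lies in 688–1025, so I_lo=101, I_hi=150, C_lo=688, C_hi=1025.
(150−101)/(1025−688) × (843−688) + 101 = 49/337 × 155 + 101 ≈ 123.54 → 124.
PM10: 171.86 lies in 118.16–206.24, so I_lo=51, I_hi=100, C_lo=118.16, C_hi=206.24.
(100−51)/(206.24−118.16) × (171.86−118.16) + 51 = 49/88.08 × 53.70 + 51 ≈ 80.87 → 81.
SO₂: 222.9 lies in 201.5–278.0, so I_lo=51, I_hi=100, C_lo=201.5, C_hi=278.0.
(100−51)/(278.0−201.5) × (222.9−201.5) + 51 = 49/76.5 × 21.4 + 51 ≈ 64.71 → 65.
PM2.5: 98.2 ∈ [55.5, 125.4] ↔ index [151, 200].
151 + (98.2−55.5)·(200−151)/(125.4−55.5) = 151 + 42.7·49/69.9 ≈ 180.93, so AQI = 181.
Sub-indices: O₃→14, CO→156, NO₂→124, PM10→81, SO₂→65, PM2.5→181. Ranked high→low: 181, 156, 124, 81, 65, 14. Second-highest sub-index = 156.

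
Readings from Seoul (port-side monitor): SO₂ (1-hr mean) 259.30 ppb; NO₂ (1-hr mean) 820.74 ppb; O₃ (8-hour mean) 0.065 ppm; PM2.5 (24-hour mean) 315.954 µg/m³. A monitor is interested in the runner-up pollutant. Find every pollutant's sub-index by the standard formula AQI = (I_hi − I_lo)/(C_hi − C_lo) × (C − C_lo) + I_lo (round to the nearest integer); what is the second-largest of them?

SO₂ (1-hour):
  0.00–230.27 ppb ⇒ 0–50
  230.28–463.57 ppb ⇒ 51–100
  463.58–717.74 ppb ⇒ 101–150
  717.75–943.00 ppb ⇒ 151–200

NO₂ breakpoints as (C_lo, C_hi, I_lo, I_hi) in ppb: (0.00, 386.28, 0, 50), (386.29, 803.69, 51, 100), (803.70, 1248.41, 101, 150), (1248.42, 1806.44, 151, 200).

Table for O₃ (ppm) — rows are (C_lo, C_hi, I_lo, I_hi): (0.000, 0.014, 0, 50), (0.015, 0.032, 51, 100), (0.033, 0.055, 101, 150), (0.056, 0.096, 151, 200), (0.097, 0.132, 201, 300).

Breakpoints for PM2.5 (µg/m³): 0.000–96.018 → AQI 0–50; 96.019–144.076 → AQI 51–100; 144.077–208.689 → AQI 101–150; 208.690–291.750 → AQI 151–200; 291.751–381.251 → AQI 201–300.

SO₂: 259.30 ∈ [230.28, 463.57] ↔ index [51, 100].
51 + (259.30−230.28)·(100−51)/(463.57−230.28) = 51 + 29.02·49/233.29 ≈ 57.10, so AQI = 57.
NO₂: 820.74 lies in 803.70–1248.41, so I_lo=101, I_hi=150, C_lo=803.70, C_hi=1248.41.
(150−101)/(1248.41−803.70) × (820.74−803.70) + 101 = 49/444.71 × 17.04 + 101 ≈ 102.88 → 103.
O₃ 0.065: bracket 0.056–0.096 → index 151–200; slope 49/0.040, offset 0.009.
AQI = 151 + 49/0.040·0.009 ≈ 162.03 ⇒ 162.
PM2.5: 315.954 lies in 291.751–381.251, so I_lo=201, I_hi=300, C_lo=291.751, C_hi=381.251.
(300−201)/(381.251−291.751) × (315.954−291.751) + 201 = 99/89.500 × 24.203 + 201 ≈ 227.77 → 228.
Sub-indices: SO₂→57, NO₂→103, O₃→162, PM2.5→228. Ranked high→low: 228, 162, 103, 57. Second-highest sub-index = 162.

162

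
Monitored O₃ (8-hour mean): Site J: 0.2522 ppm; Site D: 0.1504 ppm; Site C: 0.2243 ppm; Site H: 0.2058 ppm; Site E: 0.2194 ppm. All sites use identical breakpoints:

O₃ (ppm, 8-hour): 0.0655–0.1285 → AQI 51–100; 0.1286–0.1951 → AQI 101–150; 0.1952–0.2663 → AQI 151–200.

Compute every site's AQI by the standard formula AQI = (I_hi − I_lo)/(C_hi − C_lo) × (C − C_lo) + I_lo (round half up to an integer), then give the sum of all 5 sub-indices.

Site J: 0.2522 lies in 0.1952–0.2663, so I_lo=151, I_hi=200, C_lo=0.1952, C_hi=0.2663.
(200−151)/(0.2663−0.1952) × (0.2522−0.1952) + 151 = 49/0.0711 × 0.0570 + 151 ≈ 190.28 → 190.
Site D 0.1504: bracket 0.1286–0.1951 → index 101–150; slope 49/0.0665, offset 0.0218.
AQI = 101 + 49/0.0665·0.0218 ≈ 117.06 ⇒ 117.
Site C: 0.2243 lies in 0.1952–0.2663, so I_lo=151, I_hi=200, C_lo=0.1952, C_hi=0.2663.
(200−151)/(0.2663−0.1952) × (0.2243−0.1952) + 151 = 49/0.0711 × 0.0291 + 151 ≈ 171.05 → 171.
Site H: 0.2058 ∈ [0.1952, 0.2663] ↔ index [151, 200].
151 + (0.2058−0.1952)·(200−151)/(0.2663−0.1952) = 151 + 0.0106·49/0.0711 ≈ 158.31, so AQI = 158.
Site E: 0.2194 lies in 0.1952–0.2663, so I_lo=151, I_hi=200, C_lo=0.1952, C_hi=0.2663.
(200−151)/(0.2663−0.1952) × (0.2194−0.1952) + 151 = 49/0.0711 × 0.0242 + 151 ≈ 167.68 → 168.
AQIs: Site J=190, Site D=117, Site C=171, Site H=158, Site E=168. Sum = 190 + 117 + 171 + 158 + 168 = 804.

804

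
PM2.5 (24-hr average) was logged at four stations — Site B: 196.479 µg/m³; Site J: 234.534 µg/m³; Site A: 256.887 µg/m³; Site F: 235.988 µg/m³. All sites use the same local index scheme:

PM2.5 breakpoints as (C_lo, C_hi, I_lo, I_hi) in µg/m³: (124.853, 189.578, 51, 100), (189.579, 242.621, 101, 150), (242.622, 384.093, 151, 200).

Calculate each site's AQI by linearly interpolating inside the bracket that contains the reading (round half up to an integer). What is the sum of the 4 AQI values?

550

Site B 196.479: bracket 189.579–242.621 → index 101–150; slope 49/53.042, offset 6.900.
AQI = 101 + 49/53.042·6.900 ≈ 107.37 ⇒ 107.
Site J: 234.534 lies in 189.579–242.621, so I_lo=101, I_hi=150, C_lo=189.579, C_hi=242.621.
(150−101)/(242.621−189.579) × (234.534−189.579) + 101 = 49/53.042 × 44.955 + 101 ≈ 142.53 → 143.
Site A 256.887: bracket 242.622–384.093 → index 151–200; slope 49/141.471, offset 14.265.
AQI = 151 + 49/141.471·14.265 ≈ 155.94 ⇒ 156.
Site F: row 189.579–242.621 (AQI 101–150). (150−101)·(235.988−189.579)/(242.621−189.579) + 101 = 49·46.409/53.042 + 101 ≈ 143.87 → 144.
AQIs: Site B=107, Site J=143, Site A=156, Site F=144. Sum = 107 + 143 + 156 + 144 = 550.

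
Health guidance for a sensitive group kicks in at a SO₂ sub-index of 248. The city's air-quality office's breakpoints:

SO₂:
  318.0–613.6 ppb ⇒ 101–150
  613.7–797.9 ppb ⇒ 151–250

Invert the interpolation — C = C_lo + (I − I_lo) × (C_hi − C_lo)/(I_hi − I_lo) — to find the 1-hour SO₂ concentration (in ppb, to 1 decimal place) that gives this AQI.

794.2

AQI 248 lies in the 151–250 band, which corresponds to 613.7–797.9 ppb.
C = 613.7 + (248−151)×(797.9−613.7)/(250−151) = 613.7 + 97×184.2/99 ≈ 794.179 ppb → 794.2 ppb to 1 dp.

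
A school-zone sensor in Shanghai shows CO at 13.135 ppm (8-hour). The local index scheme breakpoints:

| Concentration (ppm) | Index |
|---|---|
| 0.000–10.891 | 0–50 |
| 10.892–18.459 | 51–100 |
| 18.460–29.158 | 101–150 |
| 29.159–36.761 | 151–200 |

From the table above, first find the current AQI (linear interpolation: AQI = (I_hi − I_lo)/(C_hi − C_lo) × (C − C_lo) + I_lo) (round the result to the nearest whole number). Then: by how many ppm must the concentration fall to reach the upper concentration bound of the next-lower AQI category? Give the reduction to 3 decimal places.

2.244

CO: 13.135 lies in 10.892–18.459, so I_lo=51, I_hi=100, C_lo=10.892, C_hi=18.459.
(100−51)/(18.459−10.892) × (13.135−10.892) + 51 = 49/7.567 × 2.243 + 51 ≈ 65.52 → 66.
Current AQI 66 is in the Moderate range (51–100). The next-lower category tops out at AQI 50, whose upper concentration bound is 10.891 ppm.
Reduction needed = 13.135 − 10.891 = 2.244 ppm.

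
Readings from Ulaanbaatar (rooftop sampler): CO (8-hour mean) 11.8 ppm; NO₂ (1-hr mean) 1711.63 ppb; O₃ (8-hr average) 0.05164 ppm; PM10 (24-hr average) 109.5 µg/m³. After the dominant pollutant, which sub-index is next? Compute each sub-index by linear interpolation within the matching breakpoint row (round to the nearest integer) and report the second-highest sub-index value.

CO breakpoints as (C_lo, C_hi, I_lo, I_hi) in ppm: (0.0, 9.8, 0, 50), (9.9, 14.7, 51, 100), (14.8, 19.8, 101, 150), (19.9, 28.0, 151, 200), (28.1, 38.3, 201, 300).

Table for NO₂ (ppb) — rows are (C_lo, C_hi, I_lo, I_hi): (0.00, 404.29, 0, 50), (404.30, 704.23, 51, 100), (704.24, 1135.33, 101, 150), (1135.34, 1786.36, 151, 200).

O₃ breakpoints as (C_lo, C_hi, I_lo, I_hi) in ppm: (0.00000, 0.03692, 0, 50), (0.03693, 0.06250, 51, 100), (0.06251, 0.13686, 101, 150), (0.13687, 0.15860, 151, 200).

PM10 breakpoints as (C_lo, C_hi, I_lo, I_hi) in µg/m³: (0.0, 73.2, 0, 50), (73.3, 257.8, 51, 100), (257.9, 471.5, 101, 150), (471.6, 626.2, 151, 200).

79

CO: 11.8 lies in 9.9–14.7, so I_lo=51, I_hi=100, C_lo=9.9, C_hi=14.7.
(100−51)/(14.7−9.9) × (11.8−9.9) + 51 = 49/4.8 × 1.9 + 51 ≈ 70.40 → 70.
NO₂ 1711.63: bracket 1135.34–1786.36 → index 151–200; slope 49/651.02, offset 576.29.
AQI = 151 + 49/651.02·576.29 ≈ 194.38 ⇒ 194.
O₃: row 0.03693–0.06250 (AQI 51–100). (100−51)·(0.05164−0.03693)/(0.06250−0.03693) + 51 = 49·0.01471/0.02557 + 51 ≈ 79.19 → 79.
PM10 109.5: bracket 73.3–257.8 → index 51–100; slope 49/184.5, offset 36.2.
AQI = 51 + 49/184.5·36.2 ≈ 60.61 ⇒ 61.
Sub-indices: CO→70, NO₂→194, O₃→79, PM10→61. Ranked high→low: 194, 79, 70, 61. Second-highest sub-index = 79.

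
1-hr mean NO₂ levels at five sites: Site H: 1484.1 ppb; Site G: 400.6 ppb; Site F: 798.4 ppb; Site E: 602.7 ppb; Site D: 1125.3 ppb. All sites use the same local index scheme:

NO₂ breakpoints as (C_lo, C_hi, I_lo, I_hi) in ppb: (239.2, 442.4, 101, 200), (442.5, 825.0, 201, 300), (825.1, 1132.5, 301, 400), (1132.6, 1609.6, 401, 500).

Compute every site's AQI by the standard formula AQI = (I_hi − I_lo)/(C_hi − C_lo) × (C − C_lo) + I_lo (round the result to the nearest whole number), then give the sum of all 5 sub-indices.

Site H: row 1132.6–1609.6 (AQI 401–500). (500−401)·(1484.1−1132.6)/(1609.6−1132.6) + 401 = 99·351.5/477.0 + 401 ≈ 473.95 → 474.
Site G: 400.6 lies in 239.2–442.4, so I_lo=101, I_hi=200, C_lo=239.2, C_hi=442.4.
(200−101)/(442.4−239.2) × (400.6−239.2) + 101 = 99/203.2 × 161.4 + 101 ≈ 179.63 → 180.
Site F: 798.4 lies in 442.5–825.0, so I_lo=201, I_hi=300, C_lo=442.5, C_hi=825.0.
(300−201)/(825.0−442.5) × (798.4−442.5) + 201 = 99/382.5 × 355.9 + 201 ≈ 293.12 → 293.
Site E: 602.7 lies in 442.5–825.0, so I_lo=201, I_hi=300, C_lo=442.5, C_hi=825.0.
(300−201)/(825.0−442.5) × (602.7−442.5) + 201 = 99/382.5 × 160.2 + 201 ≈ 242.46 → 242.
Site D: 1125.3 ∈ [825.1, 1132.5] ↔ index [301, 400].
301 + (1125.3−825.1)·(400−301)/(1132.5−825.1) = 301 + 300.2·99/307.4 ≈ 397.68, so AQI = 398.
AQIs: Site H=474, Site G=180, Site F=293, Site E=242, Site D=398. Sum = 474 + 180 + 293 + 242 + 398 = 1587.

1587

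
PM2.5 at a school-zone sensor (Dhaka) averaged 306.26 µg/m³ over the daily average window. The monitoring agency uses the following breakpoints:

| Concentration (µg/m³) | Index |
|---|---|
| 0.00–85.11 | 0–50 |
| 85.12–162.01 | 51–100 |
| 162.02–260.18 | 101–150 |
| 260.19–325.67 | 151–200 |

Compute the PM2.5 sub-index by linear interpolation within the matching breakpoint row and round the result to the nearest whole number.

PM2.5: row 260.19–325.67 (AQI 151–200). (200−151)·(306.26−260.19)/(325.67−260.19) + 151 = 49·46.07/65.48 + 151 ≈ 185.48 → 185.
AQI 185 falls in the Unhealthy category.

185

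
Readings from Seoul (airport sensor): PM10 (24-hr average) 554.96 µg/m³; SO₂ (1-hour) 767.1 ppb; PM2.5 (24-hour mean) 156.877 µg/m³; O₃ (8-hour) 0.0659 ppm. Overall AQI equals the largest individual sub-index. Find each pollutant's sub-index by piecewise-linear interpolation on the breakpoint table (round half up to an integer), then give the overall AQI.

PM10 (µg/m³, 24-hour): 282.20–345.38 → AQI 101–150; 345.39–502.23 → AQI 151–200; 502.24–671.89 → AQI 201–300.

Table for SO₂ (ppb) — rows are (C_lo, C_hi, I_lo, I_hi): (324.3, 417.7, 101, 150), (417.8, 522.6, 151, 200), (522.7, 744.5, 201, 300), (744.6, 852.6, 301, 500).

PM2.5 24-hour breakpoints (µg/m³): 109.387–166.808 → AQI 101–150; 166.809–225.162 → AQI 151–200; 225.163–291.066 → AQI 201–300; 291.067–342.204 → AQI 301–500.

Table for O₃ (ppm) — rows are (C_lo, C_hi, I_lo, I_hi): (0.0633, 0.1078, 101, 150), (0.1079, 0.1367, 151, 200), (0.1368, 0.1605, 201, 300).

342

PM10: row 502.24–671.89 (AQI 201–300). (300−201)·(554.96−502.24)/(671.89−502.24) + 201 = 99·52.72/169.65 + 201 ≈ 231.76 → 232.
SO₂: 767.1 lies in 744.6–852.6, so I_lo=301, I_hi=500, C_lo=744.6, C_hi=852.6.
(500−301)/(852.6−744.6) × (767.1−744.6) + 301 = 199/108.0 × 22.5 + 301 ≈ 342.46 → 342.
PM2.5: 156.877 ∈ [109.387, 166.808] ↔ index [101, 150].
101 + (156.877−109.387)·(150−101)/(166.808−109.387) = 101 + 47.490·49/57.421 ≈ 141.53, so AQI = 142.
O₃ 0.0659: bracket 0.0633–0.1078 → index 101–150; slope 49/0.0445, offset 0.0026.
AQI = 101 + 49/0.0445·0.0026 ≈ 103.86 ⇒ 104.
Sub-indices: PM10→232, SO₂→342, PM2.5→142, O₃→104. Overall AQI = max = 342; dominant pollutant is SO₂.
AQI 342: Hazardous.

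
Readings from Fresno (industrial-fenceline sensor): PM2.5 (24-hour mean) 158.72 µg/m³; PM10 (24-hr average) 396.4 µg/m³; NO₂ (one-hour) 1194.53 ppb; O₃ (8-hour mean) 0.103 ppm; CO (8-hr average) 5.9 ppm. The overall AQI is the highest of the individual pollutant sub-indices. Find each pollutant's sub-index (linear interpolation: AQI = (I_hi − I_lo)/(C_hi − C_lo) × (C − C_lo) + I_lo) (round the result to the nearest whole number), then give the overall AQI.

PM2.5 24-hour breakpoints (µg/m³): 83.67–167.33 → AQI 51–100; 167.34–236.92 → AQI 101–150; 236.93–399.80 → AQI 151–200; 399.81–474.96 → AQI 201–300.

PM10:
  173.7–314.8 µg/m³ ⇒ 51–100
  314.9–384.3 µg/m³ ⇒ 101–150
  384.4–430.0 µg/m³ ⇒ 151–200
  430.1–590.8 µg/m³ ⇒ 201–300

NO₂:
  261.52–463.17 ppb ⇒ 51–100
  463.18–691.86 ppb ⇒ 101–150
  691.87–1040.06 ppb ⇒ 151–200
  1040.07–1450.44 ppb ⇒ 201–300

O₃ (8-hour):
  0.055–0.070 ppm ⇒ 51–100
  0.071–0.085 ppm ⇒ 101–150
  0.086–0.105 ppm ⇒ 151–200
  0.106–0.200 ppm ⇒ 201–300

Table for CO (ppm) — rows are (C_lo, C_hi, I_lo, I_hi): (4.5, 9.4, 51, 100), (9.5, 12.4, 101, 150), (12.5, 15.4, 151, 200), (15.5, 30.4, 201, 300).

PM2.5: 158.72 ∈ [83.67, 167.33] ↔ index [51, 100].
51 + (158.72−83.67)·(100−51)/(167.33−83.67) = 51 + 75.05·49/83.66 ≈ 94.96, so AQI = 95.
PM10: 396.4 lies in 384.4–430.0, so I_lo=151, I_hi=200, C_lo=384.4, C_hi=430.0.
(200−151)/(430.0−384.4) × (396.4−384.4) + 151 = 49/45.6 × 12.0 + 151 ≈ 163.89 → 164.
NO₂: 1194.53 ∈ [1040.07, 1450.44] ↔ index [201, 300].
201 + (1194.53−1040.07)·(300−201)/(1450.44−1040.07) = 201 + 154.46·99/410.37 ≈ 238.26, so AQI = 238.
O₃: row 0.086–0.105 (AQI 151–200). (200−151)·(0.103−0.086)/(0.105−0.086) + 151 = 49·0.017/0.019 + 151 ≈ 194.84 → 195.
CO: 5.9 lies in 4.5–9.4, so I_lo=51, I_hi=100, C_lo=4.5, C_hi=9.4.
(100−51)/(9.4−4.5) × (5.9−4.5) + 51 = 49/4.9 × 1.4 + 51 ≈ 65.00 → 65.
Sub-indices: PM2.5→95, PM10→164, NO₂→238, O₃→195, CO→65. Overall AQI = max = 238; dominant pollutant is NO₂.
AQI 238: Very Unhealthy.

238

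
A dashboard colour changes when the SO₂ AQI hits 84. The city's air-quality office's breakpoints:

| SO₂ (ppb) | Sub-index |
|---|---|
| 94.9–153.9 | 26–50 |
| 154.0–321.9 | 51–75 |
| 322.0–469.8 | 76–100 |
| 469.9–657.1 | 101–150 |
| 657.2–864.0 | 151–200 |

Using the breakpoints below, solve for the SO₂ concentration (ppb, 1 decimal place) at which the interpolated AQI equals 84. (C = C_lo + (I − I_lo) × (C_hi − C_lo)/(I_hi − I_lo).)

371.3

AQI 84 lies in the 76–100 band, which corresponds to 322.0–469.8 ppb.
C = 322.0 + (84−76)×(469.8−322.0)/(100−76) = 322.0 + 8×147.8/24 ≈ 371.267 ppb → 371.3 ppb to 1 dp.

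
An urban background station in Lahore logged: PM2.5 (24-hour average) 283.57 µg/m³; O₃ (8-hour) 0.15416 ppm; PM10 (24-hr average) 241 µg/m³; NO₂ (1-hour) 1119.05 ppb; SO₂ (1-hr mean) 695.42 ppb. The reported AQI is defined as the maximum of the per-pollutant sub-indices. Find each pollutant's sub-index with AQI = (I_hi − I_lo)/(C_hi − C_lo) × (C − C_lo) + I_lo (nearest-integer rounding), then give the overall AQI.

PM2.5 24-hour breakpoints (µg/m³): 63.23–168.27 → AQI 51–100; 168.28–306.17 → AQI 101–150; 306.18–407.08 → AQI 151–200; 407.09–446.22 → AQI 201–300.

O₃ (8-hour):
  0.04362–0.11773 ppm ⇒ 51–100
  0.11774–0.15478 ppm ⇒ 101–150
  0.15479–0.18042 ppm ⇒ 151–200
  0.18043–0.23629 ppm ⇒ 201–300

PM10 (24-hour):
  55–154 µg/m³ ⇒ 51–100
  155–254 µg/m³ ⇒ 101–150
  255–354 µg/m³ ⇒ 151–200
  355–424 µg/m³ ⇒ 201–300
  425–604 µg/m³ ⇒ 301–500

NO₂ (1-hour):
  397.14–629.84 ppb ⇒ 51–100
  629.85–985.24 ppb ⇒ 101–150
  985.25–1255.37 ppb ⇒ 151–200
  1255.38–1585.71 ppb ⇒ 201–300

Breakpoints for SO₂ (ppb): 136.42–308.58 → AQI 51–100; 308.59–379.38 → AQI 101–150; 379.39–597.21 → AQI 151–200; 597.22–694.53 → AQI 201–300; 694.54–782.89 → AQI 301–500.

PM2.5: row 168.28–306.17 (AQI 101–150). (150−101)·(283.57−168.28)/(306.17−168.28) + 101 = 49·115.29/137.89 + 101 ≈ 141.97 → 142.
O₃: row 0.11774–0.15478 (AQI 101–150). (150−101)·(0.15416−0.11774)/(0.15478−0.11774) + 101 = 49·0.03642/0.03704 + 101 ≈ 149.18 → 149.
PM10: row 155–254 (AQI 101–150). (150−101)·(241−155)/(254−155) + 101 = 49·86/99 + 101 ≈ 143.57 → 144.
NO₂: 1119.05 lies in 985.25–1255.37, so I_lo=151, I_hi=200, C_lo=985.25, C_hi=1255.37.
(200−151)/(1255.37−985.25) × (1119.05−985.25) + 151 = 49/270.12 × 133.80 + 151 ≈ 175.27 → 175.
SO₂: row 694.54–782.89 (AQI 301–500). (500−301)·(695.42−694.54)/(782.89−694.54) + 301 = 199·0.88/88.35 + 301 ≈ 302.98 → 303.
Sub-indices: PM2.5→142, O₃→149, PM10→144, NO₂→175, SO₂→303. Overall AQI = max = 303; dominant pollutant is SO₂.

303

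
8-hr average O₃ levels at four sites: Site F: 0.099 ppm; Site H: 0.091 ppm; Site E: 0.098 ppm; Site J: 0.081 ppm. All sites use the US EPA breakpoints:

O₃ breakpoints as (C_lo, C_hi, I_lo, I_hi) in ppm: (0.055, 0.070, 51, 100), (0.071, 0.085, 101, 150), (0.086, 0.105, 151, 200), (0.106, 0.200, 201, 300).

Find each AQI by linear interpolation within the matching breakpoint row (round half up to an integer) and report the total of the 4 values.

667

Site F: row 0.086–0.105 (AQI 151–200). (200−151)·(0.099−0.086)/(0.105−0.086) + 151 = 49·0.013/0.019 + 151 ≈ 184.53 → 185.
Site H 0.091: bracket 0.086–0.105 → index 151–200; slope 49/0.019, offset 0.005.
AQI = 151 + 49/0.019·0.005 ≈ 163.89 ⇒ 164.
Site E 0.098: bracket 0.086–0.105 → index 151–200; slope 49/0.019, offset 0.012.
AQI = 151 + 49/0.019·0.012 ≈ 181.95 ⇒ 182.
Site J: 0.081 lies in 0.071–0.085, so I_lo=101, I_hi=150, C_lo=0.071, C_hi=0.085.
(150−101)/(0.085−0.071) × (0.081−0.071) + 101 = 49/0.014 × 0.010 + 101 ≈ 136.00 → 136.
AQIs: Site F=185, Site H=164, Site E=182, Site J=136. Sum = 185 + 164 + 182 + 136 = 667.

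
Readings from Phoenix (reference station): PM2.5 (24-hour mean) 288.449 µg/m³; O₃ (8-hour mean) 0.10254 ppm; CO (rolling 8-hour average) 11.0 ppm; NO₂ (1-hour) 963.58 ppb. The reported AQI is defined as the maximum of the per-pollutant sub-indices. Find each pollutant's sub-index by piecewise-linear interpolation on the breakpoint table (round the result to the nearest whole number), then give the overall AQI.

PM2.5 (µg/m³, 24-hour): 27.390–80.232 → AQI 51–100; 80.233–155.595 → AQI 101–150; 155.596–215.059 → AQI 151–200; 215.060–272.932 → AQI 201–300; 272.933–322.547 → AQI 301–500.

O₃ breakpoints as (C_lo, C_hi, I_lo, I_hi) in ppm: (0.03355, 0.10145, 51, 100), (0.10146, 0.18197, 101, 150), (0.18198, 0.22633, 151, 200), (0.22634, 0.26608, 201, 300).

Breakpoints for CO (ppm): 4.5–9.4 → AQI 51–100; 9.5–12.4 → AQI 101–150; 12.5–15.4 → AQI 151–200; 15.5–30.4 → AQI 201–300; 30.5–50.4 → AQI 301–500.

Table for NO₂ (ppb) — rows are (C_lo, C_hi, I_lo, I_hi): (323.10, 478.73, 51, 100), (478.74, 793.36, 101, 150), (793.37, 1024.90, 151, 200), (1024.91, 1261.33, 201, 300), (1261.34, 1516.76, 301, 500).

363

PM2.5: 288.449 lies in 272.933–322.547, so I_lo=301, I_hi=500, C_lo=272.933, C_hi=322.547.
(500−301)/(322.547−272.933) × (288.449−272.933) + 301 = 199/49.614 × 15.516 + 301 ≈ 363.23 → 363.
O₃: 0.10254 ∈ [0.10146, 0.18197] ↔ index [101, 150].
101 + (0.10254−0.10146)·(150−101)/(0.18197−0.10146) = 101 + 0.00108·49/0.08051 ≈ 101.66, so AQI = 102.
CO 11.0: bracket 9.5–12.4 → index 101–150; slope 49/2.9, offset 1.5.
AQI = 101 + 49/2.9·1.5 ≈ 126.34 ⇒ 126.
NO₂: 963.58 ∈ [793.37, 1024.90] ↔ index [151, 200].
151 + (963.58−793.37)·(200−151)/(1024.90−793.37) = 151 + 170.21·49/231.53 ≈ 187.02, so AQI = 187.
Sub-indices: PM2.5→363, O₃→102, CO→126, NO₂→187. Overall AQI = max = 363; dominant pollutant is PM2.5.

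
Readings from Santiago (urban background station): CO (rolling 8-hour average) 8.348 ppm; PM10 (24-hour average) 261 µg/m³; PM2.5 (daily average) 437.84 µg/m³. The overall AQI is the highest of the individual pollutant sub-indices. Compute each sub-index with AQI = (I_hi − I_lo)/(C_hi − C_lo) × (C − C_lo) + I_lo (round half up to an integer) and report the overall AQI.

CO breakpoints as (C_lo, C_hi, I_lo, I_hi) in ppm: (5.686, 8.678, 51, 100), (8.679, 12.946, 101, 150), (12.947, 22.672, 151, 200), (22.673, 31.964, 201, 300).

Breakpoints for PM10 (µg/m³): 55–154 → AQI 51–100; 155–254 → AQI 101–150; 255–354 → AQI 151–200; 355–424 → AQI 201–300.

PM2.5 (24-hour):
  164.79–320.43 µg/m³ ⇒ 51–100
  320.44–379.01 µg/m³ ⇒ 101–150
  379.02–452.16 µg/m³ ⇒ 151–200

190

CO: 8.348 ∈ [5.686, 8.678] ↔ index [51, 100].
51 + (8.348−5.686)·(100−51)/(8.678−5.686) = 51 + 2.662·49/2.992 ≈ 94.60, so AQI = 95.
PM10: 261 lies in 255–354, so I_lo=151, I_hi=200, C_lo=255, C_hi=354.
(200−151)/(354−255) × (261−255) + 151 = 49/99 × 6 + 151 ≈ 153.97 → 154.
PM2.5: row 379.02–452.16 (AQI 151–200). (200−151)·(437.84−379.02)/(452.16−379.02) + 151 = 49·58.82/73.14 + 151 ≈ 190.41 → 190.
Sub-indices: CO→95, PM10→154, PM2.5→190. Overall AQI = max = 190; dominant pollutant is PM2.5.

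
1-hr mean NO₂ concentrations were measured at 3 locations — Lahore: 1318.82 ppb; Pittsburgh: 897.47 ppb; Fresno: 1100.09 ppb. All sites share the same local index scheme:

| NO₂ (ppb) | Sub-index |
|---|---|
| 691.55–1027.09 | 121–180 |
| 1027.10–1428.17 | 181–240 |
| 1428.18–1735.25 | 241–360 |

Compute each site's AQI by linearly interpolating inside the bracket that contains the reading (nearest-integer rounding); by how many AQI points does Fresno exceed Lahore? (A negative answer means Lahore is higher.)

-32

Lahore: 1318.82 ∈ [1027.10, 1428.17] ↔ index [181, 240].
181 + (1318.82−1027.10)·(240−181)/(1428.17−1027.10) = 181 + 291.72·59/401.07 ≈ 223.91, so AQI = 224.
Pittsburgh 897.47: bracket 691.55–1027.09 → index 121–180; slope 59/335.54, offset 205.92.
AQI = 121 + 59/335.54·205.92 ≈ 157.21 ⇒ 157.
Fresno 1100.09: bracket 1027.10–1428.17 → index 181–240; slope 59/401.07, offset 72.99.
AQI = 181 + 59/401.07·72.99 ≈ 191.74 ⇒ 192.
AQIs: Lahore=224, Pittsburgh=157, Fresno=192. Fresno (192) − Lahore (224) = -32.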